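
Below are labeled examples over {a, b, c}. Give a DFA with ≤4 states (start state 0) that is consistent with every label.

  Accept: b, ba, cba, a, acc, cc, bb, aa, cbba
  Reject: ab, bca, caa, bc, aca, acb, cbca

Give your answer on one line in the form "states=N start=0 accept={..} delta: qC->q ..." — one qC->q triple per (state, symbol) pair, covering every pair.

State merging on the prefix tree: take the shortest (then alphabetical) example prefix whose next move is undefined and point that move at state 0, else 1, else 2, ...; a target is out if some Accept/Reject pair would then sit in one state with the same input left (inseparable). If every existing state is out, open a new one.
a: 0a undefined. 0a->0: no, b/ab meet in 0 with "b" left. Open state 1: 0a->1.
b: 0b undefined. 0b->0: ok.
c: 0c undefined. 0c->0: no, b/bc meet in 0. 0c->1: no, ba/bc meet in 1. Open state 2: 0c->2.
aa: 1a undefined. 1a->0: ok.
ab: 1b undefined. 1b->0: no, b/ab meet in 0. 1b->1: no, ba/ab meet in 1. 1b->2: ok.
ac: 1c undefined. 1c->0: no, b/acb meet in 0. 1c->1: no, b/aca meet in 0. 1c->2: ok.
ca: 2a undefined. 2a->0: no, b/bca meet in 0. 2a->1: no, b/caa meet in 0. 2a->2: ok.
cb: 2b undefined. 2b->0: no, b/acb meet in 0. 2b->1: no, ba/acb meet in 1. 2b->2: no, cba/ab meet in 2. Open state 3: 2b->3.
cc: 2c undefined. 2c->0: ok.
cba: 3a undefined. 3a->0: ok.
cbb: 3b undefined. 3b->0: ok.
cbc: 3c undefined. 3c->0: no, ba/cbca meet in 1. 3c->1: no, b/cbca meet in 0. 3c->2: ok.
All examples now run through 4 states with every (state, symbol) defined. Accept strings end in {0,1}, Reject strings end in {2,3}; accept={0,1}.

states=4 start=0 accept={0,1} delta: 0a->1 0b->0 0c->2 1a->0 1b->2 1c->2 2a->2 2b->3 2c->0 3a->0 3b->0 3c->2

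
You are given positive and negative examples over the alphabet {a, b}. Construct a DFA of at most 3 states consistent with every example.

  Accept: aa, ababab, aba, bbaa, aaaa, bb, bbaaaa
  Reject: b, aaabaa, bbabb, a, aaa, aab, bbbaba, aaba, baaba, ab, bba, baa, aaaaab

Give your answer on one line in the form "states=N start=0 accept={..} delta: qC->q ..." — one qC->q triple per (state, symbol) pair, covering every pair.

Grow the machine one transition at a time. Run the examples from 0; the earliest place one falls off (shortest prefix, ties alphabetical) gets sent to the lowest-numbered state that keeps every Accept/Reject pair distinguishable — a pair clashes when both reach the same state with identical unread suffix — and to a fresh state only if none does.
a: 0a undefined. 0a->0: no, aa/a meet in 0. Open state 1: 0a->1.
b: 0b undefined. 0b->0: no, aa/baa meet in 1 with "a" left. 0b->1: no, aba/bba meet in 1 with "ba" left. Open state 2: 0b->2.
aa: 1a undefined. 1a->0: ok.
ab: 1b undefined. 1b->0: no, aa/aaabaa meet in 0. 1b->1: ok.
ba: 2a undefined. 2a->0: no, aa/aaba meet in 0. 2a->1: no, aa/baa meet in 0. 2a->2: ok.
bb: 2b undefined. 2b->0: ok.
All examples now run through 3 states with every (state, symbol) defined. Accept strings end in {0}, Reject strings end in {1,2}; accept={0}.

states=3 start=0 accept={0} delta: 0a->1 0b->2 1a->0 1b->1 2a->2 2b->0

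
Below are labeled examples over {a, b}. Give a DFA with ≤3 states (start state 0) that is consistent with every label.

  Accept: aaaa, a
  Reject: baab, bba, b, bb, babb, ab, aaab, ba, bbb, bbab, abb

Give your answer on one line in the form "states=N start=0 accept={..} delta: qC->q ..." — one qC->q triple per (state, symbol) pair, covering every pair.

State merging on the prefix tree: take the shortest (then alphabetical) example prefix whose next move is undefined and point that move at state 0, else 1, else 2, ...; a target is out if some Accept/Reject pair would then sit in one state with the same input left (inseparable). If every existing state is out, open a new one.
a: 0a undefined. 0a->0: ok.
b: 0b undefined. 0b->0: no, aaaa/baab meet in 0. Open state 1: 0b->1.
ba: 1a undefined. 1a->0: no, aaaa/ba meet in 0. 1a->1: ok.
bb: 1b undefined. 1b->0: no, aaaa/baab meet in 0. 1b->1: ok.
All examples now run through 2 states with every (state, symbol) defined. Accept strings end in {0}, Reject strings end in {1}; accept={0}.

states=2 start=0 accept={0} delta: 0a->0 0b->1 1a->1 1b->1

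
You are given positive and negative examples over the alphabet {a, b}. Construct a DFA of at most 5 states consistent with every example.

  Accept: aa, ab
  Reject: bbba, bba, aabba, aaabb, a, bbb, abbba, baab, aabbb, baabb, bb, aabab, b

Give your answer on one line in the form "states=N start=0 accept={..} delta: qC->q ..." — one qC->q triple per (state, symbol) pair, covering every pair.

states=4 start=0 accept={2} delta: 0a->1 0b->0 1a->2 1b->2 2a->0 2b->3 3a->0 3b->0

Grow the machine one transition at a time. Run the examples from 0; the earliest place one falls off (shortest prefix, ties alphabetical) gets sent to the lowest-numbered state that keeps every Accept/Reject pair distinguishable — a pair clashes when both reach the same state with identical unread suffix — and to a fresh state only if none does.
a: 0a undefined. 0a->0: no, aa/a meet in 0. Open state 1: 0a->1.
b: 0b undefined. 0b->0: ok.
aa: 1a undefined. 1a->0: no, aa/bbb meet in 0. 1a->1: no, aa/bbba meet in 1. Open state 2: 1a->2.
ab: 1b undefined. 1b->0: no, ab/bbb meet in 0. 1b->1: no, aa/abbba meet in 2. 1b->2: ok.
aaa: 2a undefined. 2a->0: ok.
aab: 2b undefined. 2b->0: no, aa/aabab meet in 2. 2b->1: no, aa/baabb meet in 2. 2b->2: no, aa/baab meet in 2. Open state 3: 2b->3.
aaba: 3a undefined. 3a->0: ok.
aabb: 3b undefined. 3b->0: ok.
All examples now run through 4 states with every (state, symbol) defined. Accept strings end in {2}, Reject strings end in {0,1,3}; accept={2}.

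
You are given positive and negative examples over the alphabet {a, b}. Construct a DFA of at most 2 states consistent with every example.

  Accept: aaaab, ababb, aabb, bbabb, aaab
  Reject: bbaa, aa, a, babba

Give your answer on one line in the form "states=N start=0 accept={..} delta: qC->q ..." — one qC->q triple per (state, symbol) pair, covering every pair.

states=2 start=0 accept={1} delta: 0a->0 0b->1 1a->0 1b->1

Grow the machine one transition at a time. Run the examples from 0; the earliest place one falls off (shortest prefix, ties alphabetical) gets sent to the lowest-numbered state that keeps every Accept/Reject pair distinguishable — a pair clashes when both reach the same state with identical unread suffix — and to a fresh state only if none does.
a: 0a undefined. 0a->0: ok.
b: 0b undefined. 0b->0: no, aaaab/bbaa meet in 0. Open state 1: 0b->1.
ba: 1a undefined. 1a->0: ok.
bb: 1b undefined. 1b->0: no, ababb/bbaa meet in 0. 1b->1: ok.
All examples now run through 2 states with every (state, symbol) defined. Accept strings end in {1}, Reject strings end in {0}; accept={1}.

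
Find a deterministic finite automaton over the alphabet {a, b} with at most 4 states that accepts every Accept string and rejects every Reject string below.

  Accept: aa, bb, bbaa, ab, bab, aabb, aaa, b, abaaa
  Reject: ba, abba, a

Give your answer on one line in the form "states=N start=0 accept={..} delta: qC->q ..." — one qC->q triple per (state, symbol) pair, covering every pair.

State merging on the prefix tree: take the shortest (then alphabetical) example prefix whose next move is undefined and point that move at state 0, else 1, else 2, ...; a target is out if some Accept/Reject pair would then sit in one state with the same input left (inseparable). If every existing state is out, open a new one.
a: 0a undefined. 0a->0: no, aa/a meet in 0. Open state 1: 0a->1.
b: 0b undefined. 0b->0: ok.
aa: 1a undefined. 1a->0: no, aaa/ba meet in 1. 1a->1: no, aa/ba meet in 1. Open state 2: 1a->2.
ab: 1b undefined. 1b->0: ok.
aaa: 2a undefined. 2a->0: ok.
aab: 2b undefined. 2b->0: ok.
All examples now run through 3 states with every (state, symbol) defined. Accept strings end in {0,2}, Reject strings end in {1}; accept={0,2}.

states=3 start=0 accept={0,2} delta: 0a->1 0b->0 1a->2 1b->0 2a->0 2b->0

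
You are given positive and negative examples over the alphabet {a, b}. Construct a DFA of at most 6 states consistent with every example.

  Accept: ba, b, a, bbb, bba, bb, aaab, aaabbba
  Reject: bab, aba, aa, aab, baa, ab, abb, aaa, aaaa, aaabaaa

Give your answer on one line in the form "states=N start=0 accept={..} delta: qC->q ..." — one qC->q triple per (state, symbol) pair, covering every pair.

states=4 start=0 accept={0,1} delta: 0a->1 0b->0 1a->2 1b->2 2a->3 2b->2 3a->2 3b->0

Fold the examples into a partial DFA from state 0: repeatedly fix the first undefined (state, symbol) met by the shortest-then-alphabetical prefix, trying targets in increasing order and rejecting any under which an Accept and a Reject string meet in one state with the same remainder; add a state when all current targets are rejected. Accepting states are where Accept strings end.
a: 0a undefined. 0a->0: no, ba/aba meet in 0 with "ba" left. Open state 1: 0a->1.
b: 0b undefined. 0b->0: ok.
aa: 1a undefined. 1a->0: no, ba/aaa meet in 1. 1a->1: no, ba/aa meet in 1. Open state 2: 1a->2.
ab: 1b undefined. 1b->0: no, ba/aba meet in 1. 1b->1: no, ba/bab meet in 1. 1b->2: ok.
aaa: 2a undefined. 2a->0: no, ba/aaaa meet in 1. 2a->1: no, ba/aba meet in 1. 2a->2: no, aaab/aab meet in 2 with "b" left. Open state 3: 2a->3.
aab: 2b undefined. 2b->0: no, b/aab meet in 0. 2b->1: no, ba/aab meet in 1. 2b->2: ok.
aaaa: 3a undefined. 3a->0: no, b/aaaa meet in 0. 3a->1: no, ba/aaaa meet in 1. 3a->2: ok.
aaab: 3b undefined. 3b->0: ok.
All examples now run through 4 states with every (state, symbol) defined. Accept strings end in {0,1}, Reject strings end in {2,3}; accept={0,1}.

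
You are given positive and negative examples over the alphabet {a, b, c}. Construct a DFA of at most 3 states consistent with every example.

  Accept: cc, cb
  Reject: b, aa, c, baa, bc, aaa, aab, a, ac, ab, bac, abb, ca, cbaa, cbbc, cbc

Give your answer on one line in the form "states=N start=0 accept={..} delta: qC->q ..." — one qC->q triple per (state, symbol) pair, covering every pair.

Grow the machine one transition at a time. Run the examples from 0; the earliest place one falls off (shortest prefix, ties alphabetical) gets sent to the lowest-numbered state that keeps every Accept/Reject pair distinguishable — a pair clashes when both reach the same state with identical unread suffix — and to a fresh state only if none does.
a: 0a undefined. 0a->0: ok.
b: 0b undefined. 0b->0: ok.
c: 0c undefined. 0c->0: no, cc/b meet in 0. Open state 1: 0c->1.
ca: 1a undefined. 1a->0: ok.
cb: 1b undefined. 1b->0: no, cb/b meet in 0. 1b->1: no, cc/cbbc meet in 1 with "c" left. Open state 2: 1b->2.
cc: 1c undefined. 1c->0: no, cc/b meet in 0. 1c->1: no, cc/c meet in 1. 1c->2: ok.
cba: 2a undefined. 2a->0: ok.
cbb: 2b undefined. 2b->0: ok.
cbc: 2c undefined. 2c->0: ok.
All examples now run through 3 states with every (state, symbol) defined. Accept strings end in {2}, Reject strings end in {0,1}; accept={2}.

states=3 start=0 accept={2} delta: 0a->0 0b->0 0c->1 1a->0 1b->2 1c->2 2a->0 2b->0 2c->0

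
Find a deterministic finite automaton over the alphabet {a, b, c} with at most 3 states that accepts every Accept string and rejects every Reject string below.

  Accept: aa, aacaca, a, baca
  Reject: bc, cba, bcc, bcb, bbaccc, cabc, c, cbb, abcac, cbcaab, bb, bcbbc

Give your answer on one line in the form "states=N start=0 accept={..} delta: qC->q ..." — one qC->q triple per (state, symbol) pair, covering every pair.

states=3 start=0 accept={0} delta: 0a->0 0b->1 0c->1 1a->0 1b->2 1c->1 2a->1 2b->1 2c->0

State merging on the prefix tree: take the shortest (then alphabetical) example prefix whose next move is undefined and point that move at state 0, else 1, else 2, ...; a target is out if some Accept/Reject pair would then sit in one state with the same input left (inseparable). If every existing state is out, open a new one.
a: 0a undefined. 0a->0: ok.
b: 0b undefined. 0b->0: no, aa/bb meet in 0. Open state 1: 0b->1.
c: 0c undefined. 0c->0: no, aa/c meet in 0. 0c->1: ok.
ba: 1a undefined. 1a->0: ok.
bb: 1b undefined. 1b->0: no, aa/cba meet in 0. 1b->1: no, aa/cba meet in 0. Open state 2: 1b->2.
bc: 1c undefined. 1c->0: no, aa/bc meet in 0. 1c->1: ok.
bba: 2a undefined. 2a->0: no, aa/cba meet in 0. 2a->1: ok.
cbb: 2b undefined. 2b->0: no, aa/cbb meet in 0. 2b->1: ok.
cbc: 2c undefined. 2c->0: ok.
All examples now run through 3 states with every (state, symbol) defined. Accept strings end in {0}, Reject strings end in {1,2}; accept={0}.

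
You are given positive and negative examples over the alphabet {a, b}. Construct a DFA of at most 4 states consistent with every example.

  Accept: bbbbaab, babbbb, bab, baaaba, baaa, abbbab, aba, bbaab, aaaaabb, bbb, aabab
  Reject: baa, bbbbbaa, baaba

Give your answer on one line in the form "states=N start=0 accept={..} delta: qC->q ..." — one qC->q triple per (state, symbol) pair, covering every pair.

State merging on the prefix tree: take the shortest (then alphabetical) example prefix whose next move is undefined and point that move at state 0, else 1, else 2, ...; a target is out if some Accept/Reject pair would then sit in one state with the same input left (inseparable). If every existing state is out, open a new one.
a: 0a undefined. 0a->0: ok.
b: 0b undefined. 0b->0: no, bbbbaab/baa meet in 0. Open state 1: 0b->1.
ba: 1a undefined. 1a->0: no, baaaba/baa meet in 0. 1a->1: no, baaaba/baaba meet in 1 with "ba" left. Open state 2: 1a->2.
bb: 1b undefined. 1b->0: ok.
baa: 2a undefined. 2a->0: no, baaaba/baaba meet in 2. 2a->1: no, bbbbaab/baa meet in 1. 2a->2: no, baaaba/baaba meet in 2 with "ba" left. Open state 3: 2a->3.
bab: 2b undefined. 2b->0: ok.
baaa: 3a undefined. 3a->0: ok.
baab: 3b undefined. 3b->0: no, bab/baaba meet in 0. 3b->1: no, baaaba/baaba meet in 2. 3b->2: ok.
All examples now run through 4 states with every (state, symbol) defined. Accept strings end in {0,1,2}, Reject strings end in {3}; accept={0,1,2}.

states=4 start=0 accept={0,1,2} delta: 0a->0 0b->1 1a->2 1b->0 2a->3 2b->0 3a->0 3b->2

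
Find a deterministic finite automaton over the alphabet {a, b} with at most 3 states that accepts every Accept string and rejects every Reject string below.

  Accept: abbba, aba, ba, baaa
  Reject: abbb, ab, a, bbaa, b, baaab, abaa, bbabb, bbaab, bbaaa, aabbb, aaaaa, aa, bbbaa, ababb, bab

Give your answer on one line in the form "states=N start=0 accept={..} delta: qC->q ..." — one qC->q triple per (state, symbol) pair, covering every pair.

states=3 start=0 accept={2} delta: 0a->0 0b->1 1a->2 1b->0 2a->1 2b->0

Fold the examples into a partial DFA from state 0: repeatedly fix the first undefined (state, symbol) met by the shortest-then-alphabetical prefix, trying targets in increasing order and rejecting any under which an Accept and a Reject string meet in one state with the same remainder; add a state when all current targets are rejected. Accepting states are where Accept strings end.
a: 0a undefined. 0a->0: ok.
b: 0b undefined. 0b->0: no, abbba/abbb meet in 0. Open state 1: 0b->1.
ba: 1a undefined. 1a->0: no, aba/a meet in 0. 1a->1: no, aba/ab meet in 1. Open state 2: 1a->2.
bb: 1b undefined. 1b->0: ok.
baa: 2a undefined. 2a->0: no, baaa/a meet in 0. 2a->1: ok.
bab: 2b undefined. 2b->0: ok.
All examples now run through 3 states with every (state, symbol) defined. Accept strings end in {2}, Reject strings end in {0,1}; accept={2}.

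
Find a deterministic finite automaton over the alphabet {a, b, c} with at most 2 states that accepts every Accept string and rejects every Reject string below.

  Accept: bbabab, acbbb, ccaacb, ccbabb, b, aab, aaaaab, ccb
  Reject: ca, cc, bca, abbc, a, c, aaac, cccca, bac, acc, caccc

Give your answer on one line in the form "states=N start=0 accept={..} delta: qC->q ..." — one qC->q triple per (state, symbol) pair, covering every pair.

states=2 start=0 accept={1} delta: 0a->0 0b->1 0c->0 1a->0 1b->1 1c->0

Fold the examples into a partial DFA from state 0: repeatedly fix the first undefined (state, symbol) met by the shortest-then-alphabetical prefix, trying targets in increasing order and rejecting any under which an Accept and a Reject string meet in one state with the same remainder; add a state when all current targets are rejected. Accepting states are where Accept strings end.
a: 0a undefined. 0a->0: ok.
b: 0b undefined. 0b->0: no, bbabab/a meet in 0. Open state 1: 0b->1.
c: 0c undefined. 0c->0: ok.
ba: 1a undefined. 1a->0: ok.
bb: 1b undefined. 1b->0: no, ccbabb/ca meet in 0. 1b->1: ok.
bc: 1c undefined. 1c->0: ok.
All examples now run through 2 states with every (state, symbol) defined. Accept strings end in {1}, Reject strings end in {0}; accept={1}.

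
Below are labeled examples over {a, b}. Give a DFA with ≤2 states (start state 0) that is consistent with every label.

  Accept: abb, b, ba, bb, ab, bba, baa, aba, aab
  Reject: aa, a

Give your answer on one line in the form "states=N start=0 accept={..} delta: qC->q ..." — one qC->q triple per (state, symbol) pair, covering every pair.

State merging on the prefix tree: take the shortest (then alphabetical) example prefix whose next move is undefined and point that move at state 0, else 1, else 2, ...; a target is out if some Accept/Reject pair would then sit in one state with the same input left (inseparable). If every existing state is out, open a new one.
a: 0a undefined. 0a->0: ok.
b: 0b undefined. 0b->0: no, abb/aa meet in 0. Open state 1: 0b->1.
ba: 1a undefined. 1a->0: no, ba/aa meet in 0. 1a->1: ok.
bb: 1b undefined. 1b->0: no, abb/aa meet in 0. 1b->1: ok.
All examples now run through 2 states with every (state, symbol) defined. Accept strings end in {1}, Reject strings end in {0}; accept={1}.

states=2 start=0 accept={1} delta: 0a->0 0b->1 1a->1 1b->1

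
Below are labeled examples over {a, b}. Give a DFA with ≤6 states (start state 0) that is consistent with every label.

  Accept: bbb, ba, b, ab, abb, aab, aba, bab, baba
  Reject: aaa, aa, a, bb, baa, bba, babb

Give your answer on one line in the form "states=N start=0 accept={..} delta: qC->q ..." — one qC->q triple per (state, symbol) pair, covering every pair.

Grow the machine one transition at a time. Run the examples from 0; the earliest place one falls off (shortest prefix, ties alphabetical) gets sent to the lowest-numbered state that keeps every Accept/Reject pair distinguishable — a pair clashes when both reach the same state with identical unread suffix — and to a fresh state only if none does.
a: 0a undefined. 0a->0: no, abb/bb meet in 0 with "bb" left. Open state 1: 0a->1.
b: 0b undefined. 0b->0: no, bbb/bb meet in 0. 0b->1: no, ba/aa meet in 1 with "a" left. Open state 2: 0b->2.
aa: 1a undefined. 1a->0: ok.
ab: 1b undefined. 1b->0: no, ab/aa meet in 0. 1b->1: no, ab/aaa meet in 1. 1b->2: no, abb/bb meet in 2 with "b" left. Open state 3: 1b->3.
ba: 2a undefined. 2a->0: no, ba/aa meet in 0. 2a->1: no, ba/aaa meet in 1. 2a->2: no, bbb/babb meet in 2 with "bb" left. 2a->3: no, aba/baa meet in 3 with "a" left. Open state 4: 2a->4.
bb: 2b undefined. 2b->0: ok.
aba: 3a undefined. 3a->0: no, aba/aa meet in 0. 3a->1: no, aba/aaa meet in 1. 3a->2: ok.
abb: 3b undefined. 3b->0: no, abb/aa meet in 0. 3b->1: no, abb/aaa meet in 1. 3b->2: ok.
baa: 4a undefined. 4a->0: ok.
bab: 4b undefined. 4b->0: no, bbb/babb meet in 2. 4b->1: no, ab/babb meet in 3. 4b->2: ok.
All examples now run through 5 states with every (state, symbol) defined. Accept strings end in {2,3,4}, Reject strings end in {0,1}; accept={2,3,4}.

states=5 start=0 accept={2,3,4} delta: 0a->1 0b->2 1a->0 1b->3 2a->4 2b->0 3a->2 3b->2 4a->0 4b->2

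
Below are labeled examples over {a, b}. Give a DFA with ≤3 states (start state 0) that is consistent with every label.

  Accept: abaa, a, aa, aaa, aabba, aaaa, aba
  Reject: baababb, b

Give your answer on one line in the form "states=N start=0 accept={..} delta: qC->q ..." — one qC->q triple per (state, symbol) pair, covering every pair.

State merging on the prefix tree: take the shortest (then alphabetical) example prefix whose next move is undefined and point that move at state 0, else 1, else 2, ...; a target is out if some Accept/Reject pair would then sit in one state with the same input left (inseparable). If every existing state is out, open a new one.
a: 0a undefined. 0a->0: ok.
b: 0b undefined. 0b->0: no, abaa/baababb meet in 0. Open state 1: 0b->1.
ba: 1a undefined. 1a->0: ok.
aabb: 1b undefined. 1b->0: no, abaa/baababb meet in 0. 1b->1: ok.
All examples now run through 2 states with every (state, symbol) defined. Accept strings end in {0}, Reject strings end in {1}; accept={0}.

states=2 start=0 accept={0} delta: 0a->0 0b->1 1a->0 1b->1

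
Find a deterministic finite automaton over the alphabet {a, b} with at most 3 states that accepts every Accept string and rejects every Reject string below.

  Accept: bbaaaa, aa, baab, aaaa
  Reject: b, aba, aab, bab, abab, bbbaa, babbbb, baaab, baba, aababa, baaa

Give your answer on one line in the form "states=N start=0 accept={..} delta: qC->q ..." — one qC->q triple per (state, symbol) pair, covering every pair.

State merging on the prefix tree: take the shortest (then alphabetical) example prefix whose next move is undefined and point that move at state 0, else 1, else 2, ...; a target is out if some Accept/Reject pair would then sit in one state with the same input left (inseparable). If every existing state is out, open a new one.
a: 0a undefined. 0a->0: ok.
b: 0b undefined. 0b->0: no, bbaaaa/b meet in 0. Open state 1: 0b->1.
ba: 1a undefined. 1a->0: no, aa/aba meet in 0. 1a->1: no, baab/bab meet in 1 with "b" left. Open state 2: 1a->2.
bb: 1b undefined. 1b->0: ok.
baa: 2a undefined. 2a->0: no, bbaaaa/bbbaa meet in 0. 2a->1: ok.
bab: 2b undefined. 2b->0: no, bbaaaa/bab meet in 0. 2b->1: no, bbaaaa/babbbb meet in 0. 2b->2: ok.
All examples now run through 3 states with every (state, symbol) defined. Accept strings end in {0}, Reject strings end in {1,2}; accept={0}.

states=3 start=0 accept={0} delta: 0a->0 0b->1 1a->2 1b->0 2a->1 2b->2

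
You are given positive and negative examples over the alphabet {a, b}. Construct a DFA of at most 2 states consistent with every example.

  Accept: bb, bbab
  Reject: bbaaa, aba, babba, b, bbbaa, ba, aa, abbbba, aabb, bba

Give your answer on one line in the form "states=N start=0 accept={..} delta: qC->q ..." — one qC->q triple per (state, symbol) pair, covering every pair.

Grow the machine one transition at a time. Run the examples from 0; the earliest place one falls off (shortest prefix, ties alphabetical) gets sent to the lowest-numbered state that keeps every Accept/Reject pair distinguishable — a pair clashes when both reach the same state with identical unread suffix — and to a fresh state only if none does.
a: 0a undefined. 0a->0: no, bb/aabb meet in 0 with "bb" left. Open state 1: 0a->1.
b: 0b undefined. 0b->0: no, bb/b meet in 0. 0b->1: ok.
aa: 1a undefined. 1a->0: no, bb/aabb meet in 1 with "b" left. 1a->1: ok.
ab: 1b undefined. 1b->0: ok.
All examples now run through 2 states with every (state, symbol) defined. Accept strings end in {0}, Reject strings end in {1}; accept={0}.

states=2 start=0 accept={0} delta: 0a->1 0b->1 1a->1 1b->0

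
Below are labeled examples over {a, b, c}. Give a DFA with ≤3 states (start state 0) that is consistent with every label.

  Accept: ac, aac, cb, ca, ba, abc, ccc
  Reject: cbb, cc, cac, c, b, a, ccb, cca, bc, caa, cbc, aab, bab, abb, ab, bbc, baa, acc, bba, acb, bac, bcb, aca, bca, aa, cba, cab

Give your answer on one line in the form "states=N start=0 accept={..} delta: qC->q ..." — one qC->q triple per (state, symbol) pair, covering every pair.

Fold the examples into a partial DFA from state 0: repeatedly fix the first undefined (state, symbol) met by the shortest-then-alphabetical prefix, trying targets in increasing order and rejecting any under which an Accept and a Reject string meet in one state with the same remainder; add a state when all current targets are rejected. Accepting states are where Accept strings end.
a: 0a undefined. 0a->0: no, ac/c meet in 0 with "c" left. Open state 1: 0a->1.
b: 0b undefined. 0b->0: no, ac/bac meet in 1 with "c" left. 0b->1: no, ac/bc meet in 1 with "c" left. Open state 2: 0b->2.
c: 0c undefined. 0c->0: no, ac/cac meet in 1 with "c" left. 0c->1: no, ac/cc meet in 1 with "c" left. 0c->2: ok.
aa: 1a undefined. 1a->0: no, aac/c meet in 2. 1a->1: ok.
ab: 1b undefined. 1b->0: no, abc/c meet in 2. 1b->1: ok.
ac: 1c undefined. 1c->0: ok.
ba: 2a undefined. 2a->0: ok.
bb: 2b undefined. 2b->0: ok.
bc: 2c undefined. 2c->0: no, ac/cc meet in 0. 2c->1: ok.
All examples now run through 3 states with every (state, symbol) defined. Accept strings end in {0}, Reject strings end in {1,2}; accept={0}.

states=3 start=0 accept={0} delta: 0a->1 0b->2 0c->2 1a->1 1b->1 1c->0 2a->0 2b->0 2c->1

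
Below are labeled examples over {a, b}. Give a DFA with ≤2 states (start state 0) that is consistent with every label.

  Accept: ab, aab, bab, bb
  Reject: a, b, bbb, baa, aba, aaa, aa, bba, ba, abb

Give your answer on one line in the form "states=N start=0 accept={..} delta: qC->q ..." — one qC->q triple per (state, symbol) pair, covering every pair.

states=2 start=0 accept={0} delta: 0a->1 0b->1 1a->1 1b->0

Grow the machine one transition at a time. Run the examples from 0; the earliest place one falls off (shortest prefix, ties alphabetical) gets sent to the lowest-numbered state that keeps every Accept/Reject pair distinguishable — a pair clashes when both reach the same state with identical unread suffix — and to a fresh state only if none does.
a: 0a undefined. 0a->0: no, ab/b meet in 0 with "b" left. Open state 1: 0a->1.
b: 0b undefined. 0b->0: no, bb/b meet in 0. 0b->1: ok.
aa: 1a undefined. 1a->0: no, aab/a meet in 1. 1a->1: ok.
ab: 1b undefined. 1b->0: ok.
All examples now run through 2 states with every (state, symbol) defined. Accept strings end in {0}, Reject strings end in {1}; accept={0}.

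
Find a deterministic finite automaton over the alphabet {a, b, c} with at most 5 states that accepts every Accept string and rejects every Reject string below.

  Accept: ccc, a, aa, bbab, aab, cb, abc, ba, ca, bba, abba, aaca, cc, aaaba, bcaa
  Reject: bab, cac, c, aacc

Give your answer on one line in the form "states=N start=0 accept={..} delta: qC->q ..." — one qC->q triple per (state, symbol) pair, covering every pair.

states=3 start=0 accept={0,1} delta: 0a->1 0b->2 0c->2 1a->1 1b->1 1c->0 2a->0 2b->0 2c->1

State merging on the prefix tree: take the shortest (then alphabetical) example prefix whose next move is undefined and point that move at state 0, else 1, else 2, ...; a target is out if some Accept/Reject pair would then sit in one state with the same input left (inseparable). If every existing state is out, open a new one.
a: 0a undefined. 0a->0: no, cc/aacc meet in 0 with "cc" left. Open state 1: 0a->1.
b: 0b undefined. 0b->0: no, bbab/bab meet in 1 with "b" left. 0b->1: no, aab/bab meet in 1 with "ab" left. Open state 2: 0b->2.
c: 0c undefined. 0c->0: no, ccc/c meet in 0. 0c->1: no, a/c meet in 1. 0c->2: ok.
aa: 1a undefined. 1a->0: no, aab/c meet in 2. 1a->1: ok.
ab: 1b undefined. 1b->0: no, abc/c meet in 2. 1b->1: ok.
ba: 2a undefined. 2a->0: ok.
bb: 2b undefined. 2b->0: ok.
bc: 2c undefined. 2c->0: no, ccc/bab meet in 2. 2c->1: ok.
aac: 1c undefined. 1c->0: ok.
All examples now run through 3 states with every (state, symbol) defined. Accept strings end in {0,1}, Reject strings end in {2}; accept={0,1}.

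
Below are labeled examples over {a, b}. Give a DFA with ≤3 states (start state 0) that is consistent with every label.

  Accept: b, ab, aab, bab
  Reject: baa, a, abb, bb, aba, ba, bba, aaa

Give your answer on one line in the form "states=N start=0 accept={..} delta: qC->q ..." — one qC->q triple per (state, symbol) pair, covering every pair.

states=2 start=0 accept={1} delta: 0a->0 0b->1 1a->0 1b->0

Grow the machine one transition at a time. Run the examples from 0; the earliest place one falls off (shortest prefix, ties alphabetical) gets sent to the lowest-numbered state that keeps every Accept/Reject pair distinguishable — a pair clashes when both reach the same state with identical unread suffix — and to a fresh state only if none does.
a: 0a undefined. 0a->0: ok.
b: 0b undefined. 0b->0: no, b/baa meet in 0. Open state 1: 0b->1.
ba: 1a undefined. 1a->0: ok.
bb: 1b undefined. 1b->0: ok.
All examples now run through 2 states with every (state, symbol) defined. Accept strings end in {1}, Reject strings end in {0}; accept={1}.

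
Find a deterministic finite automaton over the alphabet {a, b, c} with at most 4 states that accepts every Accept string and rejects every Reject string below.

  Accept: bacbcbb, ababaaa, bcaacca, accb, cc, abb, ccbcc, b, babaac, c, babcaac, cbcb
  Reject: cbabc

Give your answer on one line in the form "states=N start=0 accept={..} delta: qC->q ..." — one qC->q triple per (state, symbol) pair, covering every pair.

Grow the machine one transition at a time. Run the examples from 0; the earliest place one falls off (shortest prefix, ties alphabetical) gets sent to the lowest-numbered state that keeps every Accept/Reject pair distinguishable — a pair clashes when both reach the same state with identical unread suffix — and to a fresh state only if none does.
a: 0a undefined. 0a->0: ok.
b: 0b undefined. 0b->0: ok.
c: 0c undefined. 0c->0: no, bacbcbb/cbabc meet in 0. Open state 1: 0c->1.
cb: 1b undefined. 1b->0: no, babaac/cbabc meet in 1. 1b->1: ok.
cc: 1c undefined. 1c->0: ok.
bca: 1a undefined. 1a->0: no, babaac/cbabc meet in 1. 1a->1: no, bacbcbb/cbabc meet in 0. Open state 2: 1a->2.
bcaa: 2a undefined. 2a->0: ok.
cbab: 2b undefined. 2b->0: no, babaac/cbabc meet in 1. 2b->1: no, bacbcbb/cbabc meet in 0. 2b->2: ok.
cbabc: 2c undefined. 2c->0: no, bacbcbb/cbabc meet in 0. 2c->1: no, babaac/cbabc meet in 1. 2c->2: ok.
All examples now run through 3 states with every (state, symbol) defined. Accept strings end in {0,1}, Reject strings end in {2}; accept={0,1}.

states=3 start=0 accept={0,1} delta: 0a->0 0b->0 0c->1 1a->2 1b->1 1c->0 2a->0 2b->2 2c->2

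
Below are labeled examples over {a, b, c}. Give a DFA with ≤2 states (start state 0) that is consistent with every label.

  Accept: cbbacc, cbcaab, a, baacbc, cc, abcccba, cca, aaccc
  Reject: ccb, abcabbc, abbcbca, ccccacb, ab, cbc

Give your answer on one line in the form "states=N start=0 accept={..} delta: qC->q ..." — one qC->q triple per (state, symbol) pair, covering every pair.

states=2 start=0 accept={0} delta: 0a->0 0b->1 0c->0 1a->1 1b->0 1c->1

State merging on the prefix tree: take the shortest (then alphabetical) example prefix whose next move is undefined and point that move at state 0, else 1, else 2, ...; a target is out if some Accept/Reject pair would then sit in one state with the same input left (inseparable). If every existing state is out, open a new one.
a: 0a undefined. 0a->0: ok.
b: 0b undefined. 0b->0: no, a/ab meet in 0. Open state 1: 0b->1.
c: 0c undefined. 0c->0: ok.
ba: 1a undefined. 1a->0: no, baacbc/cbc meet in 1 with "c" left. 1a->1: ok.
abb: 1b undefined. 1b->0: ok.
abc: 1c undefined. 1c->0: no, cbbacc/abcabbc meet in 0. 1c->1: ok.
All examples now run through 2 states with every (state, symbol) defined. Accept strings end in {0}, Reject strings end in {1}; accept={0}.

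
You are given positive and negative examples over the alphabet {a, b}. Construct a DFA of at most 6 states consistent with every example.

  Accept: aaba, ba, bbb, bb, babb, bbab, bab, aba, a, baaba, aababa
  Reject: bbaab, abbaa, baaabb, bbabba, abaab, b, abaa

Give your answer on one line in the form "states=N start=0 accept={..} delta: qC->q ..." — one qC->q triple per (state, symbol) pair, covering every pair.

State merging on the prefix tree: take the shortest (then alphabetical) example prefix whose next move is undefined and point that move at state 0, else 1, else 2, ...; a target is out if some Accept/Reject pair would then sit in one state with the same input left (inseparable). If every existing state is out, open a new one.
a: 0a undefined. 0a->0: ok.
b: 0b undefined. 0b->0: no, aaba/bbaab meet in 0. Open state 1: 0b->1.
ba: 1a undefined. 1a->0: no, aaba/abaa meet in 0. 1a->1: no, aaba/b meet in 1. Open state 2: 1a->2.
bb: 1b undefined. 1b->0: no, bbb/bbaab meet in 1. 1b->1: no, bbb/b meet in 1. 1b->2: no, bbab/abaab meet in 2 with "ab" left. Open state 3: 1b->3.
baa: 2a undefined. 2a->0: no, bb/baaabb meet in 3. 2a->1: no, bb/abaab meet in 3. 2a->2: no, aaba/abaa meet in 2. 2a->3: no, bbb/abaab meet in 3 with "b" left. Open state 4: 2a->4.
bab: 2b undefined. 2b->0: no, babb/b meet in 1. 2b->1: no, bab/b meet in 1. 2b->2: no, aababa/abaa meet in 4. 2b->3: ok.
bba: 3a undefined. 3a->0: no, bbab/bbaab meet in 1. 3a->1: no, aaba/abbaa meet in 2. 3a->2: ok.
bbb: 3b undefined. 3b->0: no, bbb/bbabba meet in 0. 3b->1: no, aaba/bbabba meet in 2. 3b->2: ok.
baaa: 4a undefined. 4a->0: no, bb/baaabb meet in 3. 4a->1: no, aaba/baaabb meet in 2. 4a->2: no, aaba/baaabb meet in 2. 4a->3: no, bb/baaabb meet in 3. 4a->4: ok.
baab: 4b undefined. 4b->0: no, a/bbaab meet in 0. 4b->1: no, bb/baaabb meet in 3. 4b->2: no, aaba/bbaab meet in 2. 4b->3: no, aaba/baaabb meet in 2. 4b->4: no, baaba/bbaab meet in 4. Open state 5: 4b->5.
baaba: 5a undefined. 5a->0: ok.
baaabb: 5b undefined. 5b->0: no, a/baaabb meet in 0. 5b->1: ok.
All examples now run through 6 states with every (state, symbol) defined. Accept strings end in {0,2,3}, Reject strings end in {1,4,5}; accept={0,2,3}.

states=6 start=0 accept={0,2,3} delta: 0a->0 0b->1 1a->2 1b->3 2a->4 2b->3 3a->2 3b->2 4a->4 4b->5 5a->0 5b->1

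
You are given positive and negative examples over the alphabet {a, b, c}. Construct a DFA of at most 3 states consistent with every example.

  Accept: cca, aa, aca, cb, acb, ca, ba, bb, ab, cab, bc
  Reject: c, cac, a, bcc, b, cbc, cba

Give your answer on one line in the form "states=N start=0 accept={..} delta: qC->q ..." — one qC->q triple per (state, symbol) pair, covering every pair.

states=3 start=0 accept={0,2} delta: 0a->1 0b->1 0c->1 1a->2 1b->0 1c->2 2a->0 2b->0 2c->1

Fold the examples into a partial DFA from state 0: repeatedly fix the first undefined (state, symbol) met by the shortest-then-alphabetical prefix, trying targets in increasing order and rejecting any under which an Accept and a Reject string meet in one state with the same remainder; add a state when all current targets are rejected. Accepting states are where Accept strings end.
a: 0a undefined. 0a->0: no, aa/a meet in 0. Open state 1: 0a->1.
b: 0b undefined. 0b->0: no, ba/a meet in 1. 0b->1: ok.
c: 0c undefined. 0c->0: no, cca/a meet in 1. 0c->1: ok.
aa: 1a undefined. 1a->0: no, cab/c meet in 1. 1a->1: no, aa/c meet in 1. Open state 2: 1a->2.
ab: 1b undefined. 1b->0: ok.
ac: 1c undefined. 1c->0: no, cca/c meet in 1. 1c->1: no, bc/c meet in 1. 1c->2: ok.
aca: 2a undefined. 2a->0: ok.
acb: 2b undefined. 2b->0: ok.
bcc: 2c undefined. 2c->0: no, cca/cac meet in 0. 2c->1: ok.
All examples now run through 3 states with every (state, symbol) defined. Accept strings end in {0,2}, Reject strings end in {1}; accept={0,2}.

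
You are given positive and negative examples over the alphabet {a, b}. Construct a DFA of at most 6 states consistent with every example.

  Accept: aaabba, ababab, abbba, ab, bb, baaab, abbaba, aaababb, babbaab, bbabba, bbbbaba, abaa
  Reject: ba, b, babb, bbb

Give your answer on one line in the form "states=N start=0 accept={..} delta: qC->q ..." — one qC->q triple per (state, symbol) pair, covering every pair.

states=5 start=0 accept={2,4} delta: 0a->1 0b->1 1a->1 1b->2 2a->2 2b->3 3a->4 3b->2 4a->1 4b->2

Fold the examples into a partial DFA from state 0: repeatedly fix the first undefined (state, symbol) met by the shortest-then-alphabetical prefix, trying targets in increasing order and rejecting any under which an Accept and a Reject string meet in one state with the same remainder; add a state when all current targets are rejected. Accepting states are where Accept strings end.
a: 0a undefined. 0a->0: no, ab/b meet in 0 with "b" left. Open state 1: 0a->1.
b: 0b undefined. 0b->0: no, bb/b meet in 0. 0b->1: ok.
aa: 1a undefined. 1a->0: no, ab/babb meet in 1 with "b" left. 1a->1: ok.
ab: 1b undefined. 1b->0: no, aaabba/ba meet in 1. 1b->1: no, aaabba/ba meet in 1. Open state 2: 1b->2.
aba: 2a undefined. 2a->0: no, abaa/ba meet in 1. 2a->1: no, aaababb/babb meet in 2 with "b" left. 2a->2: ok.
abb: 2b undefined. 2b->0: no, aaabba/ba meet in 1. 2b->1: no, aaabba/ba meet in 1. 2b->2: no, aaabba/babb meet in 2. Open state 3: 2b->3.
abba: 3a undefined. 3a->0: no, ababab/ba meet in 1. 3a->1: no, aaabba/ba meet in 1. 3a->2: no, ababab/babb meet in 3. 3a->3: no, aaabba/babb meet in 3. Open state 4: 3a->4.
abbb: 3b undefined. 3b->0: no, abbba/ba meet in 1. 3b->1: no, abbba/ba meet in 1. 3b->2: ok.
abbab: 4b undefined. 4b->0: no, abbaba/ba meet in 1. 4b->1: no, ababab/ba meet in 1. 4b->2: ok.
babbaa: 4a undefined. 4a->0: no, babbaab/ba meet in 1. 4a->1: ok.
All examples now run through 5 states with every (state, symbol) defined. Accept strings end in {2,4}, Reject strings end in {1,3}; accept={2,4}.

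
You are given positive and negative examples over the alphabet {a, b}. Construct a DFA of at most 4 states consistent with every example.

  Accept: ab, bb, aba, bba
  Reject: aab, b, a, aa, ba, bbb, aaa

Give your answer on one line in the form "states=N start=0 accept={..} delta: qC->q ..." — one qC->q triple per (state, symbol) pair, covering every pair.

Grow the machine one transition at a time. Run the examples from 0; the earliest place one falls off (shortest prefix, ties alphabetical) gets sent to the lowest-numbered state that keeps every Accept/Reject pair distinguishable — a pair clashes when both reach the same state with identical unread suffix — and to a fresh state only if none does.
a: 0a undefined. 0a->0: no, ab/aab meet in 0 with "b" left. Open state 1: 0a->1.
b: 0b undefined. 0b->0: no, bb/b meet in 0. 0b->1: ok.
aa: 1a undefined. 1a->0: ok.
ab: 1b undefined. 1b->0: no, ab/aa meet in 0. 1b->1: no, ab/aab meet in 1. Open state 2: 1b->2.
aba: 2a undefined. 2a->0: no, aba/aa meet in 0. 2a->1: no, aba/aab meet in 1. 2a->2: ok.
bbb: 2b undefined. 2b->0: ok.
All examples now run through 3 states with every (state, symbol) defined. Accept strings end in {2}, Reject strings end in {0,1}; accept={2}.

states=3 start=0 accept={2} delta: 0a->1 0b->1 1a->0 1b->2 2a->2 2b->0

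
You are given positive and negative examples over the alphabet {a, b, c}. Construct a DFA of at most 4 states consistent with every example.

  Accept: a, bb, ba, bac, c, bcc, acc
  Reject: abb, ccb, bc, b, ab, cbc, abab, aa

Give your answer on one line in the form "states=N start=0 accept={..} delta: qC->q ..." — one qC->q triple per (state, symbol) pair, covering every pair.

states=4 start=0 accept={0,1} delta: 0a->1 0b->2 0c->0 1a->2 1b->3 1c->0 2a->0 2b->0 2c->3 3a->0 3b->2 3c->0

Fold the examples into a partial DFA from state 0: repeatedly fix the first undefined (state, symbol) met by the shortest-then-alphabetical prefix, trying targets in increasing order and rejecting any under which an Accept and a Reject string meet in one state with the same remainder; add a state when all current targets are rejected. Accepting states are where Accept strings end.
a: 0a undefined. 0a->0: no, a/aa meet in 0. Open state 1: 0a->1.
b: 0b undefined. 0b->0: no, bb/b meet in 0. 0b->1: no, a/b meet in 1. Open state 2: 0b->2.
c: 0c undefined. 0c->0: ok.
aa: 1a undefined. 1a->0: no, c/aa meet in 0. 1a->1: no, a/aa meet in 1. 1a->2: ok.
ab: 1b undefined. 1b->0: no, c/ab meet in 0. 1b->1: no, a/abb meet in 1. 1b->2: no, bb/abb meet in 2 with "b" left. Open state 3: 1b->3.
ac: 1c undefined. 1c->0: ok.
ba: 2a undefined. 2a->0: ok.
bb: 2b undefined. 2b->0: ok.
bc: 2c undefined. 2c->0: no, bb/bc meet in 0. 2c->1: no, a/bc meet in 1. 2c->2: no, bcc/ccb meet in 2. 2c->3: ok.
aba: 3a undefined. 3a->0: ok.
abb: 3b undefined. 3b->0: no, bb/abb meet in 0. 3b->1: no, a/abb meet in 1. 3b->2: ok.
bcc: 3c undefined. 3c->0: ok.
All examples now run through 4 states with every (state, symbol) defined. Accept strings end in {0,1}, Reject strings end in {2,3}; accept={0,1}.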